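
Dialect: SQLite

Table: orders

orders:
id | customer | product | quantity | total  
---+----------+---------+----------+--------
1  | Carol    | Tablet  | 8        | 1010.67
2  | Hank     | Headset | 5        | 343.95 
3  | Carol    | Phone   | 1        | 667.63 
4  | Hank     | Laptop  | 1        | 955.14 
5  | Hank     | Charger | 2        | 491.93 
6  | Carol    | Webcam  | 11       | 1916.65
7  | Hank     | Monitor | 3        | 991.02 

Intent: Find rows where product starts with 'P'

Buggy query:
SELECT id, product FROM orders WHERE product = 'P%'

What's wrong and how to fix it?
Bug: '=' compares the literal string including the % character; pattern matching needs LIKE

Fix: Replace '=' with LIKE so 'P%' is treated as a pattern

Corrected query:
SELECT id, product FROM orders WHERE product LIKE 'P%'

Result:
id | product
---+--------
3  | Phone  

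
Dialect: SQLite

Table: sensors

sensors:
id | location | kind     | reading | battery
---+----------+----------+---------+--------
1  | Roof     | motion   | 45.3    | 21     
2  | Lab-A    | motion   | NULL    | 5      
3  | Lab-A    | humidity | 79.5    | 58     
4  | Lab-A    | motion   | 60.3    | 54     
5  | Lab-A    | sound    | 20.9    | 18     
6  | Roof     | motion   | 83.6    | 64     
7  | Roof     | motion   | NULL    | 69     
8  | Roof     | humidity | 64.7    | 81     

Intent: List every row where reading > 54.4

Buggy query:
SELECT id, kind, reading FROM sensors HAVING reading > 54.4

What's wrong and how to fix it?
Bug: HAVING filters the output of aggregation, but this query has no GROUP BY and no aggregate functions, so SQLite rejects it (HAVING clause on a non-aggregate query); the condition here is per row

Fix: Replace HAVING with WHERE since the condition applies to individual rows

Corrected query:
SELECT id, kind, reading FROM sensors WHERE reading > 54.4

Result:
id | kind     | reading
---+----------+--------
3  | humidity | 79.5   
4  | motion   | 60.3   
6  | motion   | 83.6   
8  | humidity | 64.7   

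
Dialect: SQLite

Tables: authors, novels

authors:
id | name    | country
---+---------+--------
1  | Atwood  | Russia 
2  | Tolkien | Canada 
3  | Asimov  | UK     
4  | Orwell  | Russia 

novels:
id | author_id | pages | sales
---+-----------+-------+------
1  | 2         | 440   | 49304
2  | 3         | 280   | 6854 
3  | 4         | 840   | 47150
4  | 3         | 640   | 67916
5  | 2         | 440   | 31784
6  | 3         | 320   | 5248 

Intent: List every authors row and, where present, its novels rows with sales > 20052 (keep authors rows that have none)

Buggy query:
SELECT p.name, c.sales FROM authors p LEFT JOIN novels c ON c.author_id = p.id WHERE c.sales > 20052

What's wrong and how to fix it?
Bug: Filtering c.sales in WHERE discards the NULL rows produced by LEFT JOIN, turning it into an inner join

Fix: Move the right-table condition into the ON clause so unmatched parents are kept

Corrected query:
SELECT p.name, c.sales FROM authors p LEFT JOIN novels c ON c.author_id = p.id AND c.sales > 20052

Result:
name    | sales
--------+------
Atwood  | NULL 
Tolkien | 31784
Tolkien | 49304
Asimov  | 67916
Orwell  | 47150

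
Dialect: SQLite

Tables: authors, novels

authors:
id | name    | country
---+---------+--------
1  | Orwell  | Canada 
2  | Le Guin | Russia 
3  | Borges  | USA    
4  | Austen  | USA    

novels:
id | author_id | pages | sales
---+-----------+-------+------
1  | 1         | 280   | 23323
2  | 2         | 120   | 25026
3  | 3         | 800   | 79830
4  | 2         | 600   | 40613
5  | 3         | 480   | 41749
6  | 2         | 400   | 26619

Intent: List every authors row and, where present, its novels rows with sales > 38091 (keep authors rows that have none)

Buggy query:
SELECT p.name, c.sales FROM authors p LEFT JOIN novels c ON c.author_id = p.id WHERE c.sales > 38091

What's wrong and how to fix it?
Bug: Filtering c.sales in WHERE discards the NULL rows produced by LEFT JOIN, turning it into an inner join

Fix: Move the right-table condition into the ON clause so unmatched parents are kept

Corrected query:
SELECT p.name, c.sales FROM authors p LEFT JOIN novels c ON c.author_id = p.id AND c.sales > 38091

Result:
name    | sales
--------+------
Orwell  | NULL 
Le Guin | 40613
Borges  | 41749
Borges  | 79830
Austen  | NULL 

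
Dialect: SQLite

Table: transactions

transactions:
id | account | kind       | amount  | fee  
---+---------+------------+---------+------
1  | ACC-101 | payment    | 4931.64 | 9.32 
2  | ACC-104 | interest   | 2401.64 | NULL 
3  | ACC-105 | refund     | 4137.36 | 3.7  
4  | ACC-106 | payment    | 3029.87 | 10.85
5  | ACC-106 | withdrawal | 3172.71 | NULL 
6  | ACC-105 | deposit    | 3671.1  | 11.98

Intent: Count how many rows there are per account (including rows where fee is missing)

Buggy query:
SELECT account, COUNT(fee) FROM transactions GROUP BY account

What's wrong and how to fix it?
Bug: COUNT(fee) skips NULLs, so groups with missing fee are undercounted

Fix: Replace COUNT(fee) with COUNT(*)

Corrected query:
SELECT account, COUNT(*) FROM transactions GROUP BY account

Result:
account | COUNT(*)
--------+---------
ACC-101 | 1       
ACC-104 | 1       
ACC-105 | 2       
ACC-106 | 2       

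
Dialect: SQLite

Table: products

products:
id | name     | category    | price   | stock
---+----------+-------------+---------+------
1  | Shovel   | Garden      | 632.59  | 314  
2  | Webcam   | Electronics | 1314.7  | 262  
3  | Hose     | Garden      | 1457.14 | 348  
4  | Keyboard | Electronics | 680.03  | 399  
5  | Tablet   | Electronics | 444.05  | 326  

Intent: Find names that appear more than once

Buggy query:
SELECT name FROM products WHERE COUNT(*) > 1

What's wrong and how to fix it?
Bug: COUNT(*) is an aggregate and cannot be used in WHERE

Fix: GROUP BY name, then filter groups with HAVING COUNT(*) > 1

Corrected query:
SELECT name FROM products GROUP BY name HAVING COUNT(*) > 1

Result:
(no rows)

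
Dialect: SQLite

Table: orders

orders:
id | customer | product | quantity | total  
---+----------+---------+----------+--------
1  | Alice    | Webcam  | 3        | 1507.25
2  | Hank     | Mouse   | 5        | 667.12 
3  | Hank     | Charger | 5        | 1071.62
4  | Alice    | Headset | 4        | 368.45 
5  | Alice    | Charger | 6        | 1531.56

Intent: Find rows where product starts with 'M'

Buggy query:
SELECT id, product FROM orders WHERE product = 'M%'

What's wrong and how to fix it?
Bug: '=' compares the literal string including the % character; pattern matching needs LIKE

Fix: Use LIKE for wildcard pattern matching

Corrected query:
SELECT id, product FROM orders WHERE product LIKE 'M%'

Result:
id | product
---+--------
2  | Mouse  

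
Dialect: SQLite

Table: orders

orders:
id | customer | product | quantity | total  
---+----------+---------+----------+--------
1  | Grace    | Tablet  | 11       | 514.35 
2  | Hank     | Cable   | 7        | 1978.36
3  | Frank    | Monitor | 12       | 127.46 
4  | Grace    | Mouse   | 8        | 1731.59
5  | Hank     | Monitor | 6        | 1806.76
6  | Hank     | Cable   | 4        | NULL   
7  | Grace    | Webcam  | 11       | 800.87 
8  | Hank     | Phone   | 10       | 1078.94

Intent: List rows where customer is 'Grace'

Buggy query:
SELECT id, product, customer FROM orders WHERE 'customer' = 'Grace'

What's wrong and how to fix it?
Bug: Single quotes denote string literals in SQL; the column name is being compared as a constant string

Fix: Reference the column as customer without single quotes

Corrected query:
SELECT id, product, customer FROM orders WHERE customer = 'Grace'

Result:
id | product | customer
---+---------+---------
1  | Tablet  | Grace   
4  | Mouse   | Grace   
7  | Webcam  | Grace   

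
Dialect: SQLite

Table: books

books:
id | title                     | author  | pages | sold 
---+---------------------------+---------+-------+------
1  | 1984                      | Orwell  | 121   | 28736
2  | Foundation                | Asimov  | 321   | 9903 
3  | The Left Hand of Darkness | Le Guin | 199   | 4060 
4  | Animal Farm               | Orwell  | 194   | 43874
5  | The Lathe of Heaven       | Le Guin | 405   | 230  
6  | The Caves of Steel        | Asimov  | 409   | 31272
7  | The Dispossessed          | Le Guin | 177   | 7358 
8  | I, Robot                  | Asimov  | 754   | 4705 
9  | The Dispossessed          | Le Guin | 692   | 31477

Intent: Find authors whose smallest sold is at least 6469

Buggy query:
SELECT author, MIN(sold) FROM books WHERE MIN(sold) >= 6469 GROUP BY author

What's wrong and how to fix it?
Bug: MIN() in WHERE is a misuse of aggregate

Fix: Use HAVING for the per-group MIN condition

Corrected query:
SELECT author, MIN(sold) FROM books GROUP BY author HAVING MIN(sold) >= 6469

Result:
author | MIN(sold)
-------+----------
Orwell | 28736    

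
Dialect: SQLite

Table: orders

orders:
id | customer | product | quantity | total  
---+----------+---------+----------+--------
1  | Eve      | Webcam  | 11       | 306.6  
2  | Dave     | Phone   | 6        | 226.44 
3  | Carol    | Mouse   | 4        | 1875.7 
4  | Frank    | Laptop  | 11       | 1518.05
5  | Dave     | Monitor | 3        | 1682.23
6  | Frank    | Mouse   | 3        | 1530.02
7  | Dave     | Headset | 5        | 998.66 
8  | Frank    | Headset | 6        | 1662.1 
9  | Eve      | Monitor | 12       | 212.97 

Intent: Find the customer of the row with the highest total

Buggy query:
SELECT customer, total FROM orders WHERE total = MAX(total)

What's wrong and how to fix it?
Bug: WHERE is evaluated per row; an aggregate over the whole table isn't defined there

Fix: Use a subquery: WHERE total = (SELECT MAX(total) FROM orders)

Corrected query:
SELECT customer, total FROM orders WHERE total = (SELECT MAX(total) FROM orders)

Result:
customer | total 
---------+-------
Carol    | 1875.7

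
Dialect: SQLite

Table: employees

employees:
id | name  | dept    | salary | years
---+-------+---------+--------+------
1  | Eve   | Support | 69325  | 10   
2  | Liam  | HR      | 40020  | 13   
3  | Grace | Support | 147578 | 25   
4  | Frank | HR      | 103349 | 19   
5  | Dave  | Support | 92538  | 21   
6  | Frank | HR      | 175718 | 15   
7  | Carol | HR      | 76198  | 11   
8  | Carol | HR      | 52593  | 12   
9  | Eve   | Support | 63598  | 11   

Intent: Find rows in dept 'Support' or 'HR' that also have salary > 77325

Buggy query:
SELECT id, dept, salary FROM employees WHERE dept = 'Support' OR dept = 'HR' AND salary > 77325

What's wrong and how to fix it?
Bug: Without parentheses, AND is evaluated before OR, so the salary filter only applies to the 'HR' branch

Fix: Add parentheses around the OR so the AND applies to both alternatives

Corrected query:
SELECT id, dept, salary FROM employees WHERE (dept = 'Support' OR dept = 'HR') AND salary > 77325

Result:
id | dept    | salary
---+---------+-------
3  | Support | 147578
4  | HR      | 103349
5  | Support | 92538 
6  | HR      | 175718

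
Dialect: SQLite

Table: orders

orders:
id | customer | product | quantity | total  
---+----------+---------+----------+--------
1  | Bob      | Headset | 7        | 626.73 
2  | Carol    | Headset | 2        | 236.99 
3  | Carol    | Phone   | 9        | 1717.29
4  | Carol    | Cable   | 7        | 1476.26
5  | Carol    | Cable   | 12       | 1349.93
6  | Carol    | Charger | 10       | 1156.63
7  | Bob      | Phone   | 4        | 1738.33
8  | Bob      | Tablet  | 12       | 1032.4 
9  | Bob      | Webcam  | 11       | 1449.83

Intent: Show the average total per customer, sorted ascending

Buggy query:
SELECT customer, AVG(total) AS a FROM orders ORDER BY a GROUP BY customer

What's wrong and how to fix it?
Bug: GROUP BY must precede ORDER BY

Fix: Move ORDER BY to the end, after GROUP BY

Corrected query:
SELECT customer, AVG(total) AS a FROM orders GROUP BY customer ORDER BY a

Result:
customer | a        
---------+----------
Carol    | 1187.42  
Bob      | 1211.8225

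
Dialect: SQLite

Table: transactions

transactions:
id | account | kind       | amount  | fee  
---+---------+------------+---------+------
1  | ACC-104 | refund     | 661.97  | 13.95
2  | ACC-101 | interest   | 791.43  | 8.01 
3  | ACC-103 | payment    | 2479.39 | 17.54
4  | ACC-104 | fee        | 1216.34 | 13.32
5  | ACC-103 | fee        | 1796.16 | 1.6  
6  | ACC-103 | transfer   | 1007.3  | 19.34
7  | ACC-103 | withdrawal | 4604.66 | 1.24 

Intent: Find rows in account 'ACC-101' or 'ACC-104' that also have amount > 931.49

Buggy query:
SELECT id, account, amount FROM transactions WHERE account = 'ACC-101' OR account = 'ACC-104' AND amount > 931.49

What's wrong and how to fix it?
Bug: AND binds tighter than OR, so this parses as account = 'ACC-101' OR (account = 'ACC-104' AND amount > 931.49)

Fix: Add parentheses around the OR so the AND applies to both alternatives

Corrected query:
SELECT id, account, amount FROM transactions WHERE (account = 'ACC-101' OR account = 'ACC-104') AND amount > 931.49

Result:
id | account | amount 
---+---------+--------
4  | ACC-104 | 1216.34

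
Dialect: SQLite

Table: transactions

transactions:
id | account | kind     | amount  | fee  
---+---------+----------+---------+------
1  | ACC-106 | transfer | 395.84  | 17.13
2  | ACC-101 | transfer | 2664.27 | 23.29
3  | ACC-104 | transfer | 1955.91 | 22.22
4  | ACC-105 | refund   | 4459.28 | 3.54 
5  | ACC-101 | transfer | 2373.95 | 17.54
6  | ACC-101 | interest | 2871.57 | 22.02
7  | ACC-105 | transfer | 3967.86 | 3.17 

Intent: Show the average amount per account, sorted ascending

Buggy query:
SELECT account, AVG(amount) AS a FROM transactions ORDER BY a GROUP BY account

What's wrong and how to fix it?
Bug: ORDER BY appears before GROUP BY; SQL clause order requires GROUP BY first

Fix: Reorder: SELECT … FROM … GROUP BY … ORDER BY …

Corrected query:
SELECT account, AVG(amount) AS a FROM transactions GROUP BY account ORDER BY a

Result:
account | a          
--------+------------
ACC-106 | 395.84     
ACC-104 | 1955.91    
ACC-101 | 2636.596667
ACC-105 | 4213.57    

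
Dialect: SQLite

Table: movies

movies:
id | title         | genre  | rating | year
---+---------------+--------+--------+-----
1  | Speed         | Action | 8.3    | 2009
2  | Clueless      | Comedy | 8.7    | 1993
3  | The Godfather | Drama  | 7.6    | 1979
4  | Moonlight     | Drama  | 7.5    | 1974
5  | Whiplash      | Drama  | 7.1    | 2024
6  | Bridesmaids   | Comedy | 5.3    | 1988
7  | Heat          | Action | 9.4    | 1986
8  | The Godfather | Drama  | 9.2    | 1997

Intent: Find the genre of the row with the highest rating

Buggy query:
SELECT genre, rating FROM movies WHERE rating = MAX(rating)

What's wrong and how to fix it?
Bug: MAX(rating) is an aggregate and cannot be used directly in WHERE

Fix: Use a subquery: WHERE rating = (SELECT MAX(rating) FROM movies)

Corrected query:
SELECT genre, rating FROM movies WHERE rating = (SELECT MAX(rating) FROM movies)

Result:
genre  | rating
-------+-------
Action | 9.4   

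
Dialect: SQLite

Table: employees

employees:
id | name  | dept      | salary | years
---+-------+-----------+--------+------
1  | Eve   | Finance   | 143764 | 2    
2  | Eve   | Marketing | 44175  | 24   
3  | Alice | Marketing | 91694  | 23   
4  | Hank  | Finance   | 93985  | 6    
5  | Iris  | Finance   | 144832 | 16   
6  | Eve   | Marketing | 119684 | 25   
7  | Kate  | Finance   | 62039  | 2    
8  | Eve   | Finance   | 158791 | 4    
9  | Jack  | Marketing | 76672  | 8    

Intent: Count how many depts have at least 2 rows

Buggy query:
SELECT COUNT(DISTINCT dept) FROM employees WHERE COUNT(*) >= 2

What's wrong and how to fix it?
Bug: COUNT(*) cannot appear in WHERE; the per-group count doesn't exist yet

Fix: Use a subquery that GROUPs and filters with HAVING, then count its rows

Corrected query:
SELECT COUNT(*) FROM (SELECT dept FROM employees GROUP BY dept HAVING COUNT(*) >= 2)

Result:
COUNT(*)
--------
2       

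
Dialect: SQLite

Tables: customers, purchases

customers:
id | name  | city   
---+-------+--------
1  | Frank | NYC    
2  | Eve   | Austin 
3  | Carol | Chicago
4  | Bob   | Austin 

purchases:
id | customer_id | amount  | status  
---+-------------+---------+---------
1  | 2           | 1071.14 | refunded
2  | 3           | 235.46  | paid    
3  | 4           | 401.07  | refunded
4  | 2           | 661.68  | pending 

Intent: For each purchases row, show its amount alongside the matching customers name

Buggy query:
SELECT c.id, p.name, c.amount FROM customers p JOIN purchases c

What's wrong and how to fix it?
Bug: JOIN with no ON clause produces a cartesian product; every purchases row pairs with every customers row

Fix: Add ON c.customer_id = p.id to the JOIN

Corrected query:
SELECT c.id, p.name, c.amount FROM customers p JOIN purchases c ON c.customer_id = p.id

Result:
id | name  | amount 
---+-------+--------
1  | Eve   | 1071.14
2  | Carol | 235.46 
3  | Bob   | 401.07 
4  | Eve   | 661.68 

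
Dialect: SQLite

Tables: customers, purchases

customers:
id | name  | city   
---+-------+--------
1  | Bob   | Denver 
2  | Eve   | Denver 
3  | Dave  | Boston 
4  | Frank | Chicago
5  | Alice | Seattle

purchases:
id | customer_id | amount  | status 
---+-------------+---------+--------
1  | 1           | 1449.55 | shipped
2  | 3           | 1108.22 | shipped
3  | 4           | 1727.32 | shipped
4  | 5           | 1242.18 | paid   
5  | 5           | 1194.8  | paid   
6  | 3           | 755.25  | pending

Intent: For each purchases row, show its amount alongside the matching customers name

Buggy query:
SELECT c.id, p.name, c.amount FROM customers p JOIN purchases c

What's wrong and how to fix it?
Bug: Missing join condition: each purchases row is matched to all customers rows instead of just its own

Fix: Specify the join condition linking the foreign key to the parent id

Corrected query:
SELECT c.id, p.name, c.amount FROM customers p JOIN purchases c ON c.customer_id = p.id

Result:
id | name  | amount 
---+-------+--------
1  | Bob   | 1449.55
2  | Dave  | 1108.22
3  | Frank | 1727.32
4  | Alice | 1242.18
5  | Alice | 1194.8 
6  | Dave  | 755.25 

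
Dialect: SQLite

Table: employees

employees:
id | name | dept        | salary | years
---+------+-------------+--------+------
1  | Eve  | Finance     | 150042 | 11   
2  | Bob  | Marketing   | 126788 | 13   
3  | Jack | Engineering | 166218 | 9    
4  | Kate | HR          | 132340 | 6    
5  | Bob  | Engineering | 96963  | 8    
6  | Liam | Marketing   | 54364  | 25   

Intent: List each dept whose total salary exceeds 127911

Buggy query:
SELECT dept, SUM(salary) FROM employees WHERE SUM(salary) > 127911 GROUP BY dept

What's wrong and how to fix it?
Bug: WHERE runs before GROUP BY, so aggregates aren't available there

Fix: Use HAVING (which filters groups after aggregation) instead of WHERE

Corrected query:
SELECT dept, SUM(salary) FROM employees GROUP BY dept HAVING SUM(salary) > 127911

Result:
dept        | SUM(salary)
------------+------------
Engineering | 263181     
Finance     | 150042     
HR          | 132340     
Marketing   | 181152     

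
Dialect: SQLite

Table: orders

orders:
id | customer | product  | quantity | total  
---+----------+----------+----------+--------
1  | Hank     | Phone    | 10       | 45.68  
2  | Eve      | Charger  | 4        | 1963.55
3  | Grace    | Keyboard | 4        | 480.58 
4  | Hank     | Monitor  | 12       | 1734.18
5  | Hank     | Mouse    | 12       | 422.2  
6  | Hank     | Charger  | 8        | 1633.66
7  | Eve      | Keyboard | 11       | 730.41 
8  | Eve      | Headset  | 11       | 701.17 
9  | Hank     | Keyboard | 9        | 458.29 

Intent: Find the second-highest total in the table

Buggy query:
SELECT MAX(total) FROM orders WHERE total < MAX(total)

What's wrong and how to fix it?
Bug: The inner MAX is an aggregate inside WHERE, which is not allowed

Fix: Put the inner MAX in a scalar subquery

Corrected query:
SELECT MAX(total) FROM orders WHERE total < (SELECT MAX(total) FROM orders)

Result:
MAX(total)
----------
1734.18   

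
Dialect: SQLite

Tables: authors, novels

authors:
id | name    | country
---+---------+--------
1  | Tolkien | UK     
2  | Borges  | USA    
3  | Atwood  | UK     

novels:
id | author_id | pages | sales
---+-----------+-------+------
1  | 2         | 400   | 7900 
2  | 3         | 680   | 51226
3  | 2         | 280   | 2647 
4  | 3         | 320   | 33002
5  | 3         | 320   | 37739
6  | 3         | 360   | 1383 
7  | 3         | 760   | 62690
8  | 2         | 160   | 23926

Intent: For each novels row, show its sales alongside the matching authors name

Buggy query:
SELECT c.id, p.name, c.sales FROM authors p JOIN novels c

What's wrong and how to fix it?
Bug: JOIN with no ON clause produces a cartesian product; every novels row pairs with every authors row

Fix: Add ON c.author_id = p.id to the JOIN

Corrected query:
SELECT c.id, p.name, c.sales FROM authors p JOIN novels c ON c.author_id = p.id

Result:
id | name   | sales
---+--------+------
1  | Borges | 7900 
2  | Atwood | 51226
3  | Borges | 2647 
4  | Atwood | 33002
5  | Atwood | 37739
6  | Atwood | 1383 
7  | Atwood | 62690
8  | Borges | 23926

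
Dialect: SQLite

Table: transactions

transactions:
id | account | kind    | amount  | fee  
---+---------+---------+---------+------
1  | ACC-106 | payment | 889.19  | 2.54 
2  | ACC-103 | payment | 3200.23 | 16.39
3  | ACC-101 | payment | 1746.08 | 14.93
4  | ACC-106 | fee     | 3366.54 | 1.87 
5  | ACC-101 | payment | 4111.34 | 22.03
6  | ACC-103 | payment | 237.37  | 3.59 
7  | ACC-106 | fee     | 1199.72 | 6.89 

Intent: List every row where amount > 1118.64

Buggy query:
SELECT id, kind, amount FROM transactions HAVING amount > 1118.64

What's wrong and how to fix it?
Bug: This is a non-aggregate query (no GROUP BY, no aggregates), so in SQLite the HAVING clause is invalid here; a row-level condition belongs in WHERE

Fix: Use WHERE for row-level filtering

Corrected query:
SELECT id, kind, amount FROM transactions WHERE amount > 1118.64

Result:
id | kind    | amount 
---+---------+--------
2  | payment | 3200.23
3  | payment | 1746.08
4  | fee     | 3366.54
5  | payment | 4111.34
7  | fee     | 1199.72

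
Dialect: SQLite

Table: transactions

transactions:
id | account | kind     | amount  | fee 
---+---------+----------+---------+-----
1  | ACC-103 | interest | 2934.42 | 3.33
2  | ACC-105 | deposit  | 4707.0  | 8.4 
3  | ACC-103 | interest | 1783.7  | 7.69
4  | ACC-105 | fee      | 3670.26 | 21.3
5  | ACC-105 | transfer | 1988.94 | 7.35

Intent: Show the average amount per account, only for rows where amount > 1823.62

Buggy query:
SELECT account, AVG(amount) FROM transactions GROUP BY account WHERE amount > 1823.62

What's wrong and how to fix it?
Bug: Row-level WHERE must come before GROUP BY in the clause order

Fix: Move the WHERE clause before GROUP BY

Corrected query:
SELECT account, AVG(amount) FROM transactions WHERE amount > 1823.62 GROUP BY account

Result:
account | AVG(amount)
--------+------------
ACC-103 | 2934.42    
ACC-105 | 3455.4     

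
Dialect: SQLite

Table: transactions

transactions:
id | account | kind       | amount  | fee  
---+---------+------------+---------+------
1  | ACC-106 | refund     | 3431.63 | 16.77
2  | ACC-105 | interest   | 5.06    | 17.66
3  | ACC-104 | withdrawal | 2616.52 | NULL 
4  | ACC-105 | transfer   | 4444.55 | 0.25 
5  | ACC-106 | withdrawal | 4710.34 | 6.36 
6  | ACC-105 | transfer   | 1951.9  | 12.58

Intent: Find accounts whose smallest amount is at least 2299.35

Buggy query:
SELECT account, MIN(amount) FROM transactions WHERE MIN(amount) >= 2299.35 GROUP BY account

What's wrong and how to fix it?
Bug: Aggregates like MIN are computed per group after WHERE runs

Fix: Replace WHERE with HAVING after the GROUP BY

Corrected query:
SELECT account, MIN(amount) FROM transactions GROUP BY account HAVING MIN(amount) >= 2299.35

Result:
account | MIN(amount)
--------+------------
ACC-104 | 2616.52    
ACC-106 | 3431.63    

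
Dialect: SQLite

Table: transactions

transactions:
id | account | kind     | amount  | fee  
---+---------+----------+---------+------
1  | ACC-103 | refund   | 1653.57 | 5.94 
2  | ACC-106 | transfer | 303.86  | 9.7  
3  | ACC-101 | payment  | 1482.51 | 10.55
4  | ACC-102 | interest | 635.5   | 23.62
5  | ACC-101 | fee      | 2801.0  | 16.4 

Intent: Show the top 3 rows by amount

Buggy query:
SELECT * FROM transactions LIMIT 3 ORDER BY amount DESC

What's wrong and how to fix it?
Bug: LIMIT must come after ORDER BY

Fix: Sort with ORDER BY, then apply LIMIT

Corrected query:
SELECT * FROM transactions ORDER BY amount DESC LIMIT 3

Result:
id | account | kind    | amount  | fee  
---+---------+---------+---------+------
5  | ACC-101 | fee     | 2801    | 16.4 
1  | ACC-103 | refund  | 1653.57 | 5.94 
3  | ACC-101 | payment | 1482.51 | 10.55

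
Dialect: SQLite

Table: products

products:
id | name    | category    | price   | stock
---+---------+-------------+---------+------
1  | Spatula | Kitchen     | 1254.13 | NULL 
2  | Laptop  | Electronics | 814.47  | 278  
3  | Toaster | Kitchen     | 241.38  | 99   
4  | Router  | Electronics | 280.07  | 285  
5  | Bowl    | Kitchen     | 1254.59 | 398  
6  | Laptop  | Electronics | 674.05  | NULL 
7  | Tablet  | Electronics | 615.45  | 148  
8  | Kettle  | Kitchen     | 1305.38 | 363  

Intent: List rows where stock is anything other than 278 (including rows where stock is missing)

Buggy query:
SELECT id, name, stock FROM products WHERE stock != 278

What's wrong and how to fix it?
Bug: 'stock != 278' is unknown when stock is NULL, so NULL rows are silently excluded

Fix: Add an explicit OR stock IS NULL to include the missing-value rows

Corrected query:
SELECT id, name, stock FROM products WHERE stock != 278 OR stock IS NULL

Result:
id | name    | stock
---+---------+------
1  | Spatula | NULL 
3  | Toaster | 99   
4  | Router  | 285  
5  | Bowl    | 398  
6  | Laptop  | NULL 
7  | Tablet  | 148  
8  | Kettle  | 363  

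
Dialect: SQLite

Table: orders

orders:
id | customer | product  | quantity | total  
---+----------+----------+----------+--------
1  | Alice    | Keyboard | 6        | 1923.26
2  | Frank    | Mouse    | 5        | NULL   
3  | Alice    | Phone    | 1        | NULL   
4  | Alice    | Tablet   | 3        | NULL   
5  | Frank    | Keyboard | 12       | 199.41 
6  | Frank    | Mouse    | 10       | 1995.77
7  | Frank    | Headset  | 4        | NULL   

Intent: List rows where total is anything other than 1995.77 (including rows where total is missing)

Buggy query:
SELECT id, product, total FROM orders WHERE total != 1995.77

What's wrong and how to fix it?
Bug: Inequality against NULL is unknown, not true; rows with NULL are dropped

Fix: Add an explicit OR total IS NULL to include the missing-value rows

Corrected query:
SELECT id, product, total FROM orders WHERE total != 1995.77 OR total IS NULL

Result:
id | product  | total  
---+----------+--------
1  | Keyboard | 1923.26
2  | Mouse    | NULL   
3  | Phone    | NULL   
4  | Tablet   | NULL   
5  | Keyboard | 199.41 
7  | Headset  | NULL   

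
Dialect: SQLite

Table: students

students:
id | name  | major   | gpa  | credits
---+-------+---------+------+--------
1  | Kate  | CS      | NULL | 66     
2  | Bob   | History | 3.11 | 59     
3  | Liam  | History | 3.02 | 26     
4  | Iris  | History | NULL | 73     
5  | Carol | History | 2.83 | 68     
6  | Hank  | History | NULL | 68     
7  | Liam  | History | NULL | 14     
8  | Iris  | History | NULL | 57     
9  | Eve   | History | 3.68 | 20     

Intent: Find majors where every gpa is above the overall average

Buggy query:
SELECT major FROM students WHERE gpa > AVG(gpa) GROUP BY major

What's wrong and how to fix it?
Bug: WHERE evaluates per row before aggregation, so AVG() is unavailable

Fix: Compute the overall average in a scalar subquery and compare each group's MIN against it in HAVING

Corrected query:
SELECT major FROM students GROUP BY major HAVING MIN(gpa) > (SELECT AVG(gpa) FROM students)

Result:
(no rows)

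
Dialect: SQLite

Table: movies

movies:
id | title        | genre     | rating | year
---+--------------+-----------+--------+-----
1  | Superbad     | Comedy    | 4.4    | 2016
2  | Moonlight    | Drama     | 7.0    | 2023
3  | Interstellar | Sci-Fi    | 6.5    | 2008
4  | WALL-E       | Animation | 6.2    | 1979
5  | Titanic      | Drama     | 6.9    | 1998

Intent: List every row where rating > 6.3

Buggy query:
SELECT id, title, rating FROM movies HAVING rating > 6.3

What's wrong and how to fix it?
Bug: HAVING filters the output of aggregation, but this query has no GROUP BY and no aggregate functions, so SQLite rejects it (HAVING clause on a non-aggregate query); the condition here is per row

Fix: Use WHERE for row-level filtering

Corrected query:
SELECT id, title, rating FROM movies WHERE rating > 6.3

Result:
id | title        | rating
---+--------------+-------
2  | Moonlight    | 7     
3  | Interstellar | 6.5   
5  | Titanic      | 6.9   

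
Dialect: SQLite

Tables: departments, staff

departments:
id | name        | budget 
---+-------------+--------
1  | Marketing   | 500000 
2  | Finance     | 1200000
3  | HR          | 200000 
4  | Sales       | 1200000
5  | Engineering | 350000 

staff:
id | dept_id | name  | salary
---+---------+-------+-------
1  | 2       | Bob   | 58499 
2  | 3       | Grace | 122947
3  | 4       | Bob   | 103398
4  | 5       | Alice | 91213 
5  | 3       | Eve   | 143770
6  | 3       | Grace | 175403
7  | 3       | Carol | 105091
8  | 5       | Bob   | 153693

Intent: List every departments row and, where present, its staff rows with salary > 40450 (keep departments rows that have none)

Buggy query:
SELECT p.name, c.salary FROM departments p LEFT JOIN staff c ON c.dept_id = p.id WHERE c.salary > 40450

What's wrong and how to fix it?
Bug: A WHERE condition on the right-hand table after LEFT JOIN drops unmatched parents

Fix: Put 'c.salary > 40450' in the JOIN's ON clause instead of WHERE

Corrected query:
SELECT p.name, c.salary FROM departments p LEFT JOIN staff c ON c.dept_id = p.id AND c.salary > 40450

Result:
name        | salary
------------+-------
Marketing   | NULL  
Finance     | 58499 
HR          | 105091
HR          | 122947
HR          | 143770
HR          | 175403
Sales       | 103398
Engineering | 91213 
Engineering | 153693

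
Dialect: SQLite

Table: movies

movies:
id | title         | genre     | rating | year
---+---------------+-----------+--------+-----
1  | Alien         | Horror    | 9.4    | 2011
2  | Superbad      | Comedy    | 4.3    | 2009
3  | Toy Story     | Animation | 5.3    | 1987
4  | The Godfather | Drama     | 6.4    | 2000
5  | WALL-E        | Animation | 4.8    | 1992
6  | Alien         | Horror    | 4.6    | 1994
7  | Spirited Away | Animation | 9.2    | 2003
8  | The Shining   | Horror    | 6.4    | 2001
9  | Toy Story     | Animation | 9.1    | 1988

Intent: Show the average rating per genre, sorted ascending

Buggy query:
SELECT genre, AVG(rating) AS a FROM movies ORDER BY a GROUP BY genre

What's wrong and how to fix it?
Bug: ORDER BY appears before GROUP BY; SQL clause order requires GROUP BY first

Fix: Reorder: SELECT … FROM … GROUP BY … ORDER BY …

Corrected query:
SELECT genre, AVG(rating) AS a FROM movies GROUP BY genre ORDER BY a

Result:
genre     | a  
----------+----
Comedy    | 4.3
Drama     | 6.4
Horror    | 6.8
Animation | 7.1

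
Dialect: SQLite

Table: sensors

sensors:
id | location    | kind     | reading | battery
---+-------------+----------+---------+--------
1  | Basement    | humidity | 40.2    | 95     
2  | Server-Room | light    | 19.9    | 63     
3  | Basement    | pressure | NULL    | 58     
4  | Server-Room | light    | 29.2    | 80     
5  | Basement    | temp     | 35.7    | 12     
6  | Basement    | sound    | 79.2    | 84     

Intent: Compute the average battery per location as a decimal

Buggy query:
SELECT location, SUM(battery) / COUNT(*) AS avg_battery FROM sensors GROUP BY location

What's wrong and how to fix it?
Bug: Both operands are integers, so '/' performs integer division and truncates

Fix: Multiply by 1.0 (or CAST to REAL) to force floating-point division

Corrected query:
SELECT location, SUM(battery) * 1.0 / COUNT(*) AS avg_battery FROM sensors GROUP BY location

Result:
location    | avg_battery
------------+------------
Basement    | 62.25      
Server-Room | 71.5       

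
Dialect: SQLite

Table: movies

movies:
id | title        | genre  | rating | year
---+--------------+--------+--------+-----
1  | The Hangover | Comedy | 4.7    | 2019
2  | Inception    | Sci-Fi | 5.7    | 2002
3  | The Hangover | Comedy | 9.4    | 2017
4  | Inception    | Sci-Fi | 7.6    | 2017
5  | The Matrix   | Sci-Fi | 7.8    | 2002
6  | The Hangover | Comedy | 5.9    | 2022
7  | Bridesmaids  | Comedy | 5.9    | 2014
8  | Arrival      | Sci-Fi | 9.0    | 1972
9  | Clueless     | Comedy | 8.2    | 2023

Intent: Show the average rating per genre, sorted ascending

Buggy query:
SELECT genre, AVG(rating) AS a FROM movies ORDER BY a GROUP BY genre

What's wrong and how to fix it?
Bug: GROUP BY must precede ORDER BY

Fix: Move ORDER BY to the end, after GROUP BY

Corrected query:
SELECT genre, AVG(rating) AS a FROM movies GROUP BY genre ORDER BY a

Result:
genre  | a    
-------+------
Comedy | 6.82 
Sci-Fi | 7.525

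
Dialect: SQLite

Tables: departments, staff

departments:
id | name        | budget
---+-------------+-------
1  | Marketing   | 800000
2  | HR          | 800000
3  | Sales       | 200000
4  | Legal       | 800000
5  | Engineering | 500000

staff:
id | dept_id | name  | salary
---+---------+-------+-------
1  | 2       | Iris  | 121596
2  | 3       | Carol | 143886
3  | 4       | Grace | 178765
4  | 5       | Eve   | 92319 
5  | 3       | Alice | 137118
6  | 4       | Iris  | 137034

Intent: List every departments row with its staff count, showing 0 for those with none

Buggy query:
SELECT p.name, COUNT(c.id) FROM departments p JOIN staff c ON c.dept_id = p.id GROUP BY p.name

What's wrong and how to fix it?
Bug: An inner join excludes parents with zero children

Fix: Use LEFT JOIN so parents without children still appear (COUNT(c.id) gives 0)

Corrected query:
SELECT p.name, COUNT(c.id) FROM departments p LEFT JOIN staff c ON c.dept_id = p.id GROUP BY p.name

Result:
name        | COUNT(c.id)
------------+------------
Engineering | 1          
HR          | 1          
Legal       | 2          
Marketing   | 0          
Sales       | 2          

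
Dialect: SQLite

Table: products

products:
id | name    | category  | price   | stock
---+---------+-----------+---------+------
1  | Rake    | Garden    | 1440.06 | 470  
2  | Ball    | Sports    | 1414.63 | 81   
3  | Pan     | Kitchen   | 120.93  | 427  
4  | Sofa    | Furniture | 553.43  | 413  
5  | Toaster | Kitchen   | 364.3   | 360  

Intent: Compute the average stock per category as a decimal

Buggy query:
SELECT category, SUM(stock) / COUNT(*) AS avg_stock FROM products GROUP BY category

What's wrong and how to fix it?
Bug: Both operands are integers, so '/' performs integer division and truncates

Fix: Multiply by 1.0 (or CAST to REAL) to force floating-point division

Corrected query:
SELECT category, SUM(stock) * 1.0 / COUNT(*) AS avg_stock FROM products GROUP BY category

Result:
category  | avg_stock
----------+----------
Furniture | 413      
Garden    | 470      
Kitchen   | 393.5    
Sports    | 81       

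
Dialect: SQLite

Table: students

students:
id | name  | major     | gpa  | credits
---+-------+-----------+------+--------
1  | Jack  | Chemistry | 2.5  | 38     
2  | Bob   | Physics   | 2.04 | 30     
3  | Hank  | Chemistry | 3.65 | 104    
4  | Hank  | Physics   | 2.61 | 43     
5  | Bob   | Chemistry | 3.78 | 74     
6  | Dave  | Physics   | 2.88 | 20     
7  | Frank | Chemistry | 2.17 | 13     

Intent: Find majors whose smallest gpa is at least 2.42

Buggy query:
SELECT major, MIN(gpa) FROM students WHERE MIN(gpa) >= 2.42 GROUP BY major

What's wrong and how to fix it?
Bug: Aggregates like MIN are computed per group after WHERE runs

Fix: Use HAVING for the per-group MIN condition

Corrected query:
SELECT major, MIN(gpa) FROM students GROUP BY major HAVING MIN(gpa) >= 2.42

Result:
(no rows)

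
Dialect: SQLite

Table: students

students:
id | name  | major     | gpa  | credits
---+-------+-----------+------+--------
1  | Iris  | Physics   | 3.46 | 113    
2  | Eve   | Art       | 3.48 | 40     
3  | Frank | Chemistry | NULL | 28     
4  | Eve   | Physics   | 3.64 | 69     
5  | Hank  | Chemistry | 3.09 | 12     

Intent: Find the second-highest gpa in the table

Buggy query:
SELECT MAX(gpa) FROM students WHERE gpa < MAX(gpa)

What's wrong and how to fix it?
Bug: MAX(gpa) on the right of the comparison is an aggregate-in-WHERE error

Fix: Put the inner MAX in a scalar subquery

Corrected query:
SELECT MAX(gpa) FROM students WHERE gpa < (SELECT MAX(gpa) FROM students)

Result:
MAX(gpa)
--------
3.48    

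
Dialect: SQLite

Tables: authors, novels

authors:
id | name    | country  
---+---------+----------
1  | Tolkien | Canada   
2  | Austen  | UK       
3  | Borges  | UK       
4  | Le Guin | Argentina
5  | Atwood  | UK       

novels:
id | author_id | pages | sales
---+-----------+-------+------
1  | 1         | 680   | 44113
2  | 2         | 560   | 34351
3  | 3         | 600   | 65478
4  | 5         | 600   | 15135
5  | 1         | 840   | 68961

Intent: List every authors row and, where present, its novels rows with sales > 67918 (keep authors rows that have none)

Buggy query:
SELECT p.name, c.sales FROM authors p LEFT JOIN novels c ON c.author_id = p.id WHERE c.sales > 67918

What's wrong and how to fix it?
Bug: Filtering c.sales in WHERE discards the NULL rows produced by LEFT JOIN, turning it into an inner join

Fix: Move the right-table condition into the ON clause so unmatched parents are kept

Corrected query:
SELECT p.name, c.sales FROM authors p LEFT JOIN novels c ON c.author_id = p.id AND c.sales > 67918

Result:
name    | sales
--------+------
Tolkien | 68961
Austen  | NULL 
Borges  | NULL 
Le Guin | NULL 
Atwood  | NULL 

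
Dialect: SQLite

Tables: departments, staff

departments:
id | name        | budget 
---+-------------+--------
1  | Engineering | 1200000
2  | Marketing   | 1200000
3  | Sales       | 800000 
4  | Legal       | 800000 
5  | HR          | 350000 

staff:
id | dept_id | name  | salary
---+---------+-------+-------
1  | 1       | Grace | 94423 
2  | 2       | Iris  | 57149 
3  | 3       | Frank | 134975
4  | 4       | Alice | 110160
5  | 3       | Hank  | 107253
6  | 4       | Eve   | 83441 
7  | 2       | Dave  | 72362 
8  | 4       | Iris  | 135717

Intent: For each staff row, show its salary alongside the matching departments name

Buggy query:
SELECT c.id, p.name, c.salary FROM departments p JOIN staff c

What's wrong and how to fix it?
Bug: Missing join condition: each staff row is matched to all departments rows instead of just its own

Fix: Add ON c.dept_id = p.id to the JOIN

Corrected query:
SELECT c.id, p.name, c.salary FROM departments p JOIN staff c ON c.dept_id = p.id

Result:
id | name        | salary
---+-------------+-------
1  | Engineering | 94423 
2  | Marketing   | 57149 
3  | Sales       | 134975
4  | Legal       | 110160
5  | Sales       | 107253
6  | Legal       | 83441 
7  | Marketing   | 72362 
8  | Legal       | 135717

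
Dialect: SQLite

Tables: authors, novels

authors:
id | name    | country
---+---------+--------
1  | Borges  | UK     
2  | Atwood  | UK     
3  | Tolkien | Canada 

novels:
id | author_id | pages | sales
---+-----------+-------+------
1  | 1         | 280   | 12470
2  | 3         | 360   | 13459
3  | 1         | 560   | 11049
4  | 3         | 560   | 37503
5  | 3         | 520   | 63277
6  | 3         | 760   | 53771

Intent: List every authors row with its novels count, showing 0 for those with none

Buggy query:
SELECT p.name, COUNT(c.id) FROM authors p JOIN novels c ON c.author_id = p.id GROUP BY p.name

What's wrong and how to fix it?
Bug: An inner join excludes parents with zero children

Fix: Switch to LEFT JOIN to retain unmatched parent rows

Corrected query:
SELECT p.name, COUNT(c.id) FROM authors p LEFT JOIN novels c ON c.author_id = p.id GROUP BY p.name

Result:
name    | COUNT(c.id)
--------+------------
Atwood  | 0          
Borges  | 2          
Tolkien | 4          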